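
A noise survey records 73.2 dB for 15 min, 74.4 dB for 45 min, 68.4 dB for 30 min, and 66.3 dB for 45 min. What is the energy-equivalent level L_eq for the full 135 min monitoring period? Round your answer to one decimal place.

71.6 dB

The energy average is taken in the linear domain: L_eq = 10·log₁₀[(Σ tᵢ·10^(Lᵢ/10))/T], T = 135 min.
Σ tᵢ·10^(Lᵢ/10) = 15·10^(73.2/10) + 45·10^(74.4/10) + 30·10^(68.4/10) + 45·10^(66.3/10) = 1.952e+09.
L_eq = 10·log₁₀(1.952e+09/135) = 71.60 dB.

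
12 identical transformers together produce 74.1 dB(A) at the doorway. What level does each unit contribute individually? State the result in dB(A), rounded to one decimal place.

63.3 dB(A)

Dividing the total intensity by 12 lowers the level by 10·log₁₀ 12 = 10.792 dB: L₁ = 74.1 − 10.792.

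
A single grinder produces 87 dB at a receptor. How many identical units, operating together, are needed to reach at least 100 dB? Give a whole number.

N identical sources give L₁ + 10·log₁₀ N, so require 10·log₁₀ N ≥ 100 − 87 = 13.0 dB.
N ≥ 10^(13.0/10) = 19.953, so N = 20.

20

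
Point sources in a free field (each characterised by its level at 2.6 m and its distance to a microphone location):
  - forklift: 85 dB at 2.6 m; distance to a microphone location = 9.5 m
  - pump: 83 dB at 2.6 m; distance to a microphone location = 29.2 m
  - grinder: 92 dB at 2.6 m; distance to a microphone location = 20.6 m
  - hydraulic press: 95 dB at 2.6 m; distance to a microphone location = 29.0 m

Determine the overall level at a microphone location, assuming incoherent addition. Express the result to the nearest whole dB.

Apply inverse-square spreading to bring every level to the receiver, then sum 10^(L/10).
forklift: 85 − 20·log₁₀(9.5/2.6) = 85 − 11.26 = 73.74 dB.
pump: 83 − 20·log₁₀(29.2/2.6) = 83 − 21.01 = 61.99 dB.
grinder: 92 − 20·log₁₀(20.6/2.6) = 92 − 17.98 = 74.02 dB.
hydraulic press: 95 − 20·log₁₀(29.0/2.6) = 95 − 20.95 = 74.05 dB.
Σ 10^(L/10) = 7.593e+07 → L_total = 10·log₁₀(7.593e+07) = 78.80 dB.

79 dB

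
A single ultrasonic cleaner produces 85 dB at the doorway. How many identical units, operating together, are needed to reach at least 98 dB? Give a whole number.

20

N identical sources give L₁ + 10·log₁₀ N, so require 10·log₁₀ N ≥ 98 − 85 = 13.0 dB.
N ≥ 10^(13.0/10) = 19.953, so N = 20.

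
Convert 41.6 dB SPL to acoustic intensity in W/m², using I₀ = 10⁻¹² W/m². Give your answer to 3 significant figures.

I = I₀·10^(L/10) = 10⁻¹² × 10^(41.6/10) = 10^(-7.840).

1.45e-08 W/m²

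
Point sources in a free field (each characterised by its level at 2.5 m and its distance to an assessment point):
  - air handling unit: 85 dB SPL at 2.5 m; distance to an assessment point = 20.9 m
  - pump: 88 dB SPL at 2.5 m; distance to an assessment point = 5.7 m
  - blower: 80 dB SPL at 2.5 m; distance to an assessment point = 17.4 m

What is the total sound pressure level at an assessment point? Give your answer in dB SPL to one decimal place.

Apply inverse-square spreading to bring every level to the receiver, then sum 10^(L/10).
air handling unit: 85 − 20·log₁₀(20.9/2.5) = 85 − 18.44 = 66.56 dB SPL.
pump: 88 − 20·log₁₀(5.7/2.5) = 88 − 7.16 = 80.84 dB SPL.
blower: 80 − 20·log₁₀(17.4/2.5) = 80 − 16.85 = 63.15 dB SPL.
Σ 10^(L/10) = 1.280e+08 → L_total = 10·log₁₀(1.280e+08) = 81.07 dB SPL.

81.1 dB SPL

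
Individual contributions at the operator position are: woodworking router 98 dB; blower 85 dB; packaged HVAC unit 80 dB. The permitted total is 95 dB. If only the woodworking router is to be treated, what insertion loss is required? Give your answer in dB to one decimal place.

The untreated sources together contribute 10^(85/10) + 10^(80/10) = 4.162e+08, i.e. 86.19 dB.
To meet 95 dB overall, the treated woodworking router may contribute at most 10^(95/10) − 4.162e+08 = 2.746e+09, i.e. 94.39 dB.
So the woodworking router must be reduced from 98 to 94.39 dB: IL = 3.61 dB.

3.6 dB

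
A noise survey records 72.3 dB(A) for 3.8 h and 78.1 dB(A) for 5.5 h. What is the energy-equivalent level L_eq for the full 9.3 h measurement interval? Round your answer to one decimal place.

76.5 dB(A)

Weight each interval's intensity by its duration and average over T = 9.3 h:
Σ tᵢ·10^(Lᵢ/10) = 3.8·10^(72.3/10) + 5.5·10^(78.1/10) = 4.196e+08.
L_eq = 10·log₁₀(4.196e+08/9.3) = 76.54 dB(A).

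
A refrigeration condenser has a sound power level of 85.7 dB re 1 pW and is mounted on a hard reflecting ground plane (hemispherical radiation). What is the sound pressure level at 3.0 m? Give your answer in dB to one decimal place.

L_p = L_w − 10·log₁₀(2π·r²) with r = 3.0 m.
2π·r² = 56.55 m², 10·log₁₀ of that is 17.524 dB.
L_p = 85.7 − 17.524 = 68.18 dB.

68.2 dB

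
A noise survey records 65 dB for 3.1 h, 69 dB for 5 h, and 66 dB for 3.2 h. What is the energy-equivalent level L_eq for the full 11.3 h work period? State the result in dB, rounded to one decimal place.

Weight each interval's intensity by its duration and average over T = 11.3 h:
Σ tᵢ·10^(Lᵢ/10) = 3.1·10^(65/10) + 5·10^(69/10) + 3.2·10^(66/10) = 6.226e+07.
L_eq = 10·log₁₀(6.226e+07/11.3) = 67.41 dB.

67.4 dB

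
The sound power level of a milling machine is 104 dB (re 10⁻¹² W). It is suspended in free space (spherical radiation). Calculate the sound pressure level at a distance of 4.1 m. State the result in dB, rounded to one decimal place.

Free-field spherical radiation: L_p = L_w − 10·log₁₀(4π·r²), r = 4.1 m.
4π·r² = 211.2 m², 10·log₁₀ of that is 23.248 dB.
L_p = 104 − 23.248 = 80.75 dB.

80.8 dB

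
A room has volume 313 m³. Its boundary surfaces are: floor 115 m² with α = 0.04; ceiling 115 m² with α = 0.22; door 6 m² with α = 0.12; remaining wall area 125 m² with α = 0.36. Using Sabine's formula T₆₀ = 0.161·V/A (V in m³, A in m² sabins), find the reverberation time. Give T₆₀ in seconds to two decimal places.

0.67 s

A = Σ Sᵢαᵢ = 115·0.04 + 115·0.22 + 6·0.12 + 125·0.36 = 75.62 m².
T₆₀ = 0.161 × 313 / 75.62 = 0.666 s.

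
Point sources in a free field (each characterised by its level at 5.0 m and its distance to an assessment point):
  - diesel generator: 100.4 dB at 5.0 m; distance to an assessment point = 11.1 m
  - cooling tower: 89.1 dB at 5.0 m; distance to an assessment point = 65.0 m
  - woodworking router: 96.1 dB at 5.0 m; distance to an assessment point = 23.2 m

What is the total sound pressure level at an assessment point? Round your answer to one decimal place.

Propagate each source to the receiver with L = L_ref − 20·log₁₀(r/r_ref), then add intensities.
diesel generator: 100.4 − 20·log₁₀(11.1/5.0) = 100.4 − 6.93 = 93.47 dB.
cooling tower: 89.1 − 20·log₁₀(65.0/5.0) = 89.1 − 22.28 = 66.82 dB.
woodworking router: 96.1 − 20·log₁₀(23.2/5.0) = 96.1 − 13.33 = 82.77 dB.
Σ 10^(L/10) = 2.419e+09 → L_total = 10·log₁₀(2.419e+09) = 93.84 dB.

93.8 dB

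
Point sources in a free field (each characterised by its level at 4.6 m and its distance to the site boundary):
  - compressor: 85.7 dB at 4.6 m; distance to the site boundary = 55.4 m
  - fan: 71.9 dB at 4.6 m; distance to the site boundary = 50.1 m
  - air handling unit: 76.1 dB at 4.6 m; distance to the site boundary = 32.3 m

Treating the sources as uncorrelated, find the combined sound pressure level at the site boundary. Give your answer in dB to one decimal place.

Apply inverse-square spreading to bring every level to the receiver, then sum 10^(L/10).
compressor: 85.7 − 20·log₁₀(55.4/4.6) = 85.7 − 21.62 = 64.08 dB.
fan: 71.9 − 20·log₁₀(50.1/4.6) = 71.9 − 20.74 = 51.16 dB.
air handling unit: 76.1 − 20·log₁₀(32.3/4.6) = 76.1 − 16.93 = 59.17 dB.
Σ 10^(L/10) = 3.518e+06 → L_total = 10·log₁₀(3.518e+06) = 65.46 dB.

65.5 dB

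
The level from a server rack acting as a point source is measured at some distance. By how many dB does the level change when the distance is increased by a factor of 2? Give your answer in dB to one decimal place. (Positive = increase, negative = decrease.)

Point-source spreading: ΔL = −20·log₁₀(r₂/r₁).
ΔL = −20·log₁₀(2) = -6.02 dB.

-6.0 dB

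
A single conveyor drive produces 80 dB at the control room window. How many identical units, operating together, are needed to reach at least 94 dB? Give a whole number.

26

The shortfall is 94 − 80 = 14.0 dB, and N units add 10·log₁₀ N, so need 10·log₁₀ N ≥ 14.0.
N ≥ 10^(14.0/10) = 25.119, so N = 26.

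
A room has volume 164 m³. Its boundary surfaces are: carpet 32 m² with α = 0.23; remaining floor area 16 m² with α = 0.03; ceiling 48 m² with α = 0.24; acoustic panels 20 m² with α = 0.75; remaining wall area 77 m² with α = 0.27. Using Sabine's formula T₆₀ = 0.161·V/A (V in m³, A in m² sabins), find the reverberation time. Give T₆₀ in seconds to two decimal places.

Summing Sᵢαᵢ: 32·0.23 + 16·0.03 + 48·0.24 + 20·0.75 + 77·0.27 = 55.15 m².
T₆₀ = 0.161·V/A = 0.161·164/55.15 = 0.479 s.

0.48 s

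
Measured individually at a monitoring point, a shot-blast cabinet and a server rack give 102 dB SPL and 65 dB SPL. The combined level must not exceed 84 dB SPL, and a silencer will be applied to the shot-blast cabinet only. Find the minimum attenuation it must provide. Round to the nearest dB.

Fixed contribution from the other source: Σ 10^(L/10) = 10^(65/10) = 3.162e+06 (65.00 dB SPL).
To meet 84 dB SPL overall, the treated shot-blast cabinet may contribute at most 10^(84/10) − 3.162e+06 = 2.480e+08, i.e. 83.94 dB SPL.
Required insertion loss = 102 − 83.94 = 18.06 dB.

18 dB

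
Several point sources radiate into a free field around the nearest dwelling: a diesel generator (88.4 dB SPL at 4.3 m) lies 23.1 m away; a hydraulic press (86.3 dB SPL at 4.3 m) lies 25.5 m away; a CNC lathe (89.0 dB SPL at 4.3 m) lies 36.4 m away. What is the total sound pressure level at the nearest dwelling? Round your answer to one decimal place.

76.7 dB SPL

First find each source's level at the receiver (point-source: −20·log₁₀(r/r_ref)), then combine on an intensity basis.
diesel generator: 88.4 − 20·log₁₀(23.1/4.3) = 88.4 − 14.60 = 73.80 dB SPL.
hydraulic press: 86.3 − 20·log₁₀(25.5/4.3) = 86.3 − 15.46 = 70.84 dB SPL.
CNC lathe: 89.0 − 20·log₁₀(36.4/4.3) = 89.0 − 18.55 = 70.45 dB SPL.
Σ 10^(L/10) = 4.719e+07 → L_total = 10·log₁₀(4.719e+07) = 76.74 dB SPL.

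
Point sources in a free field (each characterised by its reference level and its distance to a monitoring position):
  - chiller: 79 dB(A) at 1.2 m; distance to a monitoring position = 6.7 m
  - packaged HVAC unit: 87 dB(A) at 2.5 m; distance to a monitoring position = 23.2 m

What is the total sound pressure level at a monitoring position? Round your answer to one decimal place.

69.2 dB(A)

Propagate each source to the receiver with L = L_ref − 20·log₁₀(r/r_ref), then add intensities.
chiller: 79 − 20·log₁₀(6.7/1.2) = 79 − 14.94 = 64.06 dB(A).
packaged HVAC unit: 87 − 20·log₁₀(23.2/2.5) = 87 − 19.35 = 67.65 dB(A).
Σ 10^(L/10) = 8.368e+06 → L_total = 10·log₁₀(8.368e+06) = 69.23 dB(A).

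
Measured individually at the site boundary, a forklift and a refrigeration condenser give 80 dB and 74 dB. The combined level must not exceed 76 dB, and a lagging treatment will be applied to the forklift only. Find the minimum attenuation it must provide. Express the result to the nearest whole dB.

Fixed contribution from the other source: Σ 10^(L/10) = 10^(74/10) = 2.512e+07 (74.00 dB).
To meet 76 dB overall, the treated forklift may contribute at most 10^(76/10) − 2.512e+07 = 1.469e+07, i.e. 71.67 dB.
So the forklift must be reduced from 80 to 71.67 dB: IL = 8.33 dB.

8 dB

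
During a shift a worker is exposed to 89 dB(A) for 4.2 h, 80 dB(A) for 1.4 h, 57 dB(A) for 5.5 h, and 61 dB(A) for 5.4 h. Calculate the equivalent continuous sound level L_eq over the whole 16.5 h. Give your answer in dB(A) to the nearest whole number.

83 dB(A)

L_eq = 10·log₁₀[(1/T)·Σ tᵢ·10^(Lᵢ/10)] with T = 16.5 h.
Σ tᵢ·10^(Lᵢ/10) = 4.2·10^(89/10) + 1.4·10^(80/10) + 5.5·10^(57/10) + 5.4·10^(61/10) = 3.486e+09.
L_eq = 10·log₁₀(3.486e+09/16.5) = 83.25 dB(A).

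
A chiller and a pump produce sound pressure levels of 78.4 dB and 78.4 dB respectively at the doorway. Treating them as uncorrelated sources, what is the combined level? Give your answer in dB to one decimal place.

81.4 dB

Incoherent sources combine by intensity addition: L_total = 10·log₁₀(Σ 10^(L_i/10)).
Σ 10^(L/10) = 10^(78.4/10) + 10^(78.4/10) = 1.384e+08.
L_total = 10·log₁₀(1.384e+08) = 81.41 dB.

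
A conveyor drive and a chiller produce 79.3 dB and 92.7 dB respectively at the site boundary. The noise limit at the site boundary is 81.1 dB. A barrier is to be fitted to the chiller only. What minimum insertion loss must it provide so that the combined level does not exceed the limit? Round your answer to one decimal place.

Fixed contribution from the other source: Σ 10^(L/10) = 10^(79.3/10) = 8.511e+07 (79.30 dB).
To meet 81.1 dB overall, the treated chiller may contribute at most 10^(81.1/10) − 8.511e+07 = 4.371e+07, i.e. 76.41 dB.
So the chiller must be reduced from 92.7 to 76.41 dB: IL = 16.29 dB.

16.3 dB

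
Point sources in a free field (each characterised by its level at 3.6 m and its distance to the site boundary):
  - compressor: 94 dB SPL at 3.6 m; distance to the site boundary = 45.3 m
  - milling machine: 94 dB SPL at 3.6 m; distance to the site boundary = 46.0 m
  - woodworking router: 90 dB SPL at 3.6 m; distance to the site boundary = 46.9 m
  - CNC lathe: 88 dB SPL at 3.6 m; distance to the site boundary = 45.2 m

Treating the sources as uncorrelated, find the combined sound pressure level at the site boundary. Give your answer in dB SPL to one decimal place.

76.1 dB SPL

First find each source's level at the receiver (point-source: −20·log₁₀(r/r_ref)), then combine on an intensity basis.
compressor: 94 − 20·log₁₀(45.3/3.6) = 94 − 22.00 = 72.00 dB SPL.
milling machine: 94 − 20·log₁₀(46.0/3.6) = 94 − 22.13 = 71.87 dB SPL.
woodworking router: 90 − 20·log₁₀(46.9/3.6) = 90 − 22.30 = 67.70 dB SPL.
CNC lathe: 88 − 20·log₁₀(45.2/3.6) = 88 − 21.98 = 66.02 dB SPL.
Σ 10^(L/10) = 4.114e+07 → L_total = 10·log₁₀(4.114e+07) = 76.14 dB SPL.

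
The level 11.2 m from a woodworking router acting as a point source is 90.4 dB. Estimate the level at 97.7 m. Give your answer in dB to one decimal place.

Spherical spreading from a point source gives a 20·log₁₀(r₂/r₁) drop.
L₂ = 90.4 − 20·log₁₀(97.7/11.2) = 90.4 − 18.814 = 71.59 dB.

71.6 dB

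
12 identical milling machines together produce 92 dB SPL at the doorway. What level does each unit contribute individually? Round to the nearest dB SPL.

For N identical incoherent sources L_total = L₁ + 10·log₁₀ N, so L₁ = 92 − 10·log₁₀(12) = 92 − 10.792.

81 dB SPL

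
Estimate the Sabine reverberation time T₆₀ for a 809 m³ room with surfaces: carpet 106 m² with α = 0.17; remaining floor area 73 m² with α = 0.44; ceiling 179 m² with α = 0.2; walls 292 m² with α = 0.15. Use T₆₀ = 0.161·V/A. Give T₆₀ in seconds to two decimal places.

Summing Sᵢαᵢ: 106·0.17 + 73·0.44 + 179·0.2 + 292·0.15 = 129.74 m².
T₆₀ = 0.161 × 809 / 129.74 = 1.004 s.

1.00 s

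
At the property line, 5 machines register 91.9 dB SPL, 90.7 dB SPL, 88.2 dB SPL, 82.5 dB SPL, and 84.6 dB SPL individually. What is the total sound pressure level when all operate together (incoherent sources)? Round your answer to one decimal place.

For uncorrelated sources the intensities add, so convert each level to linear form, sum, and take 10·log₁₀ of the total.
Σ 10^(L/10) = 10^(91.9/10) + 10^(90.7/10) + 10^(88.2/10) + 10^(82.5/10) + 10^(84.6/10) = 3.851e+09.
L_total = 10·log₁₀(3.851e+09) = 95.86 dB SPL.

95.9 dB SPL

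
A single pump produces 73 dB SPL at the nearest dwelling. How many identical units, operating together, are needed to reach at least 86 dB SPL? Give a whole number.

20

N identical sources give L₁ + 10·log₁₀ N, so require 10·log₁₀ N ≥ 86 − 73 = 13.0 dB.
N ≥ 10^(13.0/10) = 19.953, so N = 20.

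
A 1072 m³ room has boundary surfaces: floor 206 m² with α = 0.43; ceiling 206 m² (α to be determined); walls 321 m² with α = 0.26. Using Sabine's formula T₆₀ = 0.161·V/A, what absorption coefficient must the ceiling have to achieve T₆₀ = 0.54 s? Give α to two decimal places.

Required total absorption A = 0.161·1072/0.54 = 319.61 m².
Absorption from the other surfaces = 206·0.43 + 321·0.26 = 172.04 m², so the ceiling must supply 147.57 m² over 206 m².
α = 147.57/206 = 0.716.

0.72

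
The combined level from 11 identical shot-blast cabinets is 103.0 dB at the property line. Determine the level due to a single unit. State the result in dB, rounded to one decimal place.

Dividing the total intensity by 11 lowers the level by 10·log₁₀ 11 = 10.414 dB: L₁ = 103.0 − 10.414.

92.6 dB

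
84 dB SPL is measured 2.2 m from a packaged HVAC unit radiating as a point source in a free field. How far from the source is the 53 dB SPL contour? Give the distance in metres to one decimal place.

78.1 m

The 31.0 dB drop corresponds to a distance ratio of 10^(31.0/20) for a point source.
r₂ = 2.2·10^((84−53)/20) = 2.2·10^(31.0/20) = 78.06 m.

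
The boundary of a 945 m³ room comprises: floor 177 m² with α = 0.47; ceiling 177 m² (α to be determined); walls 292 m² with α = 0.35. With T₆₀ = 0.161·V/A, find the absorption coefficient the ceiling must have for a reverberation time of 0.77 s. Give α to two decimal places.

0.07

From T₆₀ = 0.161·V/A, the target T₆₀ = 0.77 s needs A = 0.161·945/0.77 = 197.59 m².
Absorption from the other surfaces = 177·0.47 + 292·0.35 = 185.39 m², so the ceiling must supply 12.20 m² over 177 m².
α = 12.20/177 = 0.069.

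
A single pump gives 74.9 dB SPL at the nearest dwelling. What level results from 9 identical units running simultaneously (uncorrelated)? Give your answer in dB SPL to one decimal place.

84.4 dB SPL

With 9 equal, uncorrelated contributions the intensity is 9× that of one unit, giving a rise of 10·log₁₀ 9.
L_total = 74.9 + 10·log₁₀(9) = 74.9 + 9.542 = 84.44 dB SPL.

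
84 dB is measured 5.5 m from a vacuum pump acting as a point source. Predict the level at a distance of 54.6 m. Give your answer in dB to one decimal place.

Point-source attenuation: ΔL = 20·log₁₀(r₂/r₁) = 20·log₁₀(54.6/5.5) = 19.937 dB.
L₂ = 84 − 20·log₁₀(54.6/5.5) = 84 − 19.937 = 64.06 dB.

64.1 dB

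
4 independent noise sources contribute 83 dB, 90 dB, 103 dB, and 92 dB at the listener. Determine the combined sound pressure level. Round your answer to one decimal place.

103.6 dB

For uncorrelated sources the intensities add, so convert each level to linear form, sum, and take 10·log₁₀ of the total.
Σ 10^(L/10) = 10^(83/10) + 10^(90/10) + 10^(103/10) + 10^(92/10) = 2.274e+10.
L_total = 10·log₁₀(2.274e+10) = 103.57 dB.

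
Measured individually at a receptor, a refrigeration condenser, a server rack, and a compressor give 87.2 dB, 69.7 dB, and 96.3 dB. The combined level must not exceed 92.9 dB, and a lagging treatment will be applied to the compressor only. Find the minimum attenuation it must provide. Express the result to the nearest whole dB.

Everything except the compressor sums to 10^(87.2/10) + 10^(69.7/10) = 5.341e+08 in linear terms, 87.28 dB.
The limit corresponds to 10^(92.9/10) = 1.950e+09; subtracting the fixed part leaves 1.416e+09 for the compressor, i.e. 91.51 dB.
So the compressor must be reduced from 96.3 to 91.51 dB: IL = 4.79 dB.

5 dB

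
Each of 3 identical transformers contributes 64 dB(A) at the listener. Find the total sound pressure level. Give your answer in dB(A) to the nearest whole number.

69 dB(A)

With 3 equal, uncorrelated contributions the intensity is 3× that of one unit, giving a rise of 10·log₁₀ 3.
L_total = 64 + 10·log₁₀(3) = 64 + 4.771 = 68.77 dB(A).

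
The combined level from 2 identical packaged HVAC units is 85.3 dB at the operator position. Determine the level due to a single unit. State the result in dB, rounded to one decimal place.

82.3 dB

2 equal contributions raise the level by 10·log₁₀ 2 = 3.010 dB, so each unit alone gives 85.3 − 3.010.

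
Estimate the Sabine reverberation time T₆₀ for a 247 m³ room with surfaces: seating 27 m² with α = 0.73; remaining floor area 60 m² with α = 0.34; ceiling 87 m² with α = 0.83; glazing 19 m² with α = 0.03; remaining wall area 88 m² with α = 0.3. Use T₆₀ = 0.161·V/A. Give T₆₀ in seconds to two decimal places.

0.29 s

Total absorption A = 27·0.73 + 60·0.34 + 87·0.83 + 19·0.03 + 88·0.3 = 139.29 m² sabins.
T₆₀ = 0.161 × 247 / 139.29 = 0.285 s.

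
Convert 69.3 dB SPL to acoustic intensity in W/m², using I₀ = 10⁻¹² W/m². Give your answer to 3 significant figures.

8.51e-06 W/m²

I/I₀ = 10^(69.3/10) = 8.511e+06, so I = 8.511e+06 × 10⁻¹² W/m².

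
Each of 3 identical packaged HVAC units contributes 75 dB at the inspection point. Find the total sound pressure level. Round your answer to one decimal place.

79.8 dB

L_total = L₁ + 10·log₁₀ N for N identical incoherent sources.
L_total = 75 + 10·log₁₀(3) = 75 + 4.771 = 79.77 dB.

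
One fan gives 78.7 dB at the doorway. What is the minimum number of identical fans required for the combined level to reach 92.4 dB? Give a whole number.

24

Need L₁ + 10·log₁₀ N ≥ 92.4, i.e. log₁₀ N ≥ 1.37.
N ≥ 10^(13.7/10) = 23.442, so N = 24.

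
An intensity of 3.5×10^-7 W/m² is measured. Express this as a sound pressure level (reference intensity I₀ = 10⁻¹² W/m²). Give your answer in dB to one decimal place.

I/I₀ = 3.5×10^-7/10⁻¹² = 3.5×10^5, and L = 10·log₁₀(I/I₀).
L = 10·(0.5441 + 5) = 55.44 dB.

55.4 dB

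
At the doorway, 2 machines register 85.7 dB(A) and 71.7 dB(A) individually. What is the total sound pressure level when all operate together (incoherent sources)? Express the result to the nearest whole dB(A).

86 dB(A)

For uncorrelated sources the intensities add, so convert each level to linear form, sum, and take 10·log₁₀ of the total.
Σ 10^(L/10) = 10^(85.7/10) + 10^(71.7/10) = 3.863e+08.
L_total = 10·log₁₀(3.863e+08) = 85.87 dB(A).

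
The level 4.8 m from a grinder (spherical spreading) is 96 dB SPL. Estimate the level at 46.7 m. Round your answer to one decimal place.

76.2 dB SPL

Spherical spreading from a point source gives a 20·log₁₀(r₂/r₁) drop.
L₂ = 96 − 20·log₁₀(46.7/4.8) = 96 − 19.762 = 76.24 dB SPL.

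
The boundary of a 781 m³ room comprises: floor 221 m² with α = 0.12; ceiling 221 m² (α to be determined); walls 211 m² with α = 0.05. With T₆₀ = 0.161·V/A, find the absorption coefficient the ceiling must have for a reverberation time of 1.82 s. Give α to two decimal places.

Required total absorption A = 0.161·781/1.82 = 69.09 m².
Absorption from the other surfaces = 221·0.12 + 211·0.05 = 37.07 m², so the ceiling must supply 32.02 m² over 221 m².
α = 32.02/221 = 0.145.

0.14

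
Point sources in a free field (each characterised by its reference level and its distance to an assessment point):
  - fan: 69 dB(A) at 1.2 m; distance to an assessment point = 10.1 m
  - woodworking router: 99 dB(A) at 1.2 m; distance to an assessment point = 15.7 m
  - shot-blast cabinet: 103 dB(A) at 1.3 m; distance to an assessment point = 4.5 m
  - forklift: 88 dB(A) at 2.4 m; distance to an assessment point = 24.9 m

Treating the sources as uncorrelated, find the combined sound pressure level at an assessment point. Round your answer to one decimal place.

92.3 dB(A)

Propagate each source to the receiver with L = L_ref − 20·log₁₀(r/r_ref), then add intensities.
fan: 69 − 20·log₁₀(10.1/1.2) = 69 − 18.50 = 50.50 dB(A).
woodworking router: 99 − 20·log₁₀(15.7/1.2) = 99 − 22.33 = 76.67 dB(A).
shot-blast cabinet: 103 − 20·log₁₀(4.5/1.3) = 103 − 10.79 = 92.21 dB(A).
forklift: 88 − 20·log₁₀(24.9/2.4) = 88 − 20.32 = 67.68 dB(A).
Σ 10^(L/10) = 1.718e+09 → L_total = 10·log₁₀(1.718e+09) = 92.35 dB(A).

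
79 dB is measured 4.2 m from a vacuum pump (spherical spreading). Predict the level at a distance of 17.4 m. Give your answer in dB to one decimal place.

66.7 dB

For a point source, L₂ = L₁ − 20·log₁₀(r₂/r₁).
L₂ = 79 − 20·log₁₀(17.4/4.2) = 79 − 12.346 = 66.65 dB.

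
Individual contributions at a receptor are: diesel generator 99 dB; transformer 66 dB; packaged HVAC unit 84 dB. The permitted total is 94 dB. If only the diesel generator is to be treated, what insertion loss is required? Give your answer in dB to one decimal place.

The untreated sources together contribute 10^(66/10) + 10^(84/10) = 2.552e+08, i.e. 84.07 dB.
The limit corresponds to 10^(94/10) = 2.512e+09; subtracting the fixed part leaves 2.257e+09 for the diesel generator, i.e. 93.53 dB.
So the diesel generator must be reduced from 99 to 93.53 dB: IL = 5.47 dB.

5.5 dB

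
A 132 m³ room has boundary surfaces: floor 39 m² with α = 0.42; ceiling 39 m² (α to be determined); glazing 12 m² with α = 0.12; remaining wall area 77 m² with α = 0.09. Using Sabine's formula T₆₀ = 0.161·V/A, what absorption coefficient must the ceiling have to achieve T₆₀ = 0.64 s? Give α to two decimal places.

0.22

Required total absorption A = 0.161·132/0.64 = 33.21 m².
Absorption from the other surfaces = 39·0.42 + 12·0.12 + 77·0.09 = 24.75 m², so the ceiling must supply 8.46 m² over 39 m².
α = 8.46/39 = 0.217.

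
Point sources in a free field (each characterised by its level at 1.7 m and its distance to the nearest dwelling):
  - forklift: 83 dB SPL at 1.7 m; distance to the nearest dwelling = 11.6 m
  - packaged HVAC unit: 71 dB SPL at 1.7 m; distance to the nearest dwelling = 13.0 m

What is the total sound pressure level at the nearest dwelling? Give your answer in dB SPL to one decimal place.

Propagate each source to the receiver with L = L_ref − 20·log₁₀(r/r_ref), then add intensities.
forklift: 83 − 20·log₁₀(11.6/1.7) = 83 − 16.68 = 66.32 dB SPL.
packaged HVAC unit: 71 − 20·log₁₀(13.0/1.7) = 71 − 17.67 = 53.33 dB SPL.
Σ 10^(L/10) = 4.501e+06 → L_total = 10·log₁₀(4.501e+06) = 66.53 dB SPL.

66.5 dB SPL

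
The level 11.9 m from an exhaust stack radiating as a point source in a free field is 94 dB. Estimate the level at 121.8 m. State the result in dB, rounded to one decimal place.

73.8 dB

For a point source, L₂ = L₁ − 20·log₁₀(r₂/r₁).
L₂ = 94 − 20·log₁₀(121.8/11.9) = 94 − 20.202 = 73.80 dB.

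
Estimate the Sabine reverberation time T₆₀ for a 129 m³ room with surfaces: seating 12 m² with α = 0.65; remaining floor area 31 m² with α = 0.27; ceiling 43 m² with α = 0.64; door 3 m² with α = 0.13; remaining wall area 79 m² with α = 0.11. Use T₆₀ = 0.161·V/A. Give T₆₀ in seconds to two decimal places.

0.39 s

A = Σ Sᵢαᵢ = 12·0.65 + 31·0.27 + 43·0.64 + 3·0.13 + 79·0.11 = 52.77 m².
T₆₀ = 0.161·V/A = 0.161·129/52.77 = 0.394 s.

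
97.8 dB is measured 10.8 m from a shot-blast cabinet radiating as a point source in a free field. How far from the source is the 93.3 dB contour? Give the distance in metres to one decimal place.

18.1 m

Point-source spreading drops the level by 20·log₁₀(r₂/r₁); inverting, r₂/r₁ = 10^(ΔL/20).
r₂ = 10.8·10^((97.8−93.3)/20) = 10.8·10^(4.5/20) = 18.13 m.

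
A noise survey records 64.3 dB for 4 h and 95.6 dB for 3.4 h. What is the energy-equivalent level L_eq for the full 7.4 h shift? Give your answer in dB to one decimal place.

L_eq = 10·log₁₀[(1/T)·Σ tᵢ·10^(Lᵢ/10)] with T = 7.4 h.
Σ tᵢ·10^(Lᵢ/10) = 4·10^(64.3/10) + 3.4·10^(95.6/10) = 1.236e+10.
L_eq = 10·log₁₀(1.236e+10/7.4) = 92.23 dB.

92.2 dB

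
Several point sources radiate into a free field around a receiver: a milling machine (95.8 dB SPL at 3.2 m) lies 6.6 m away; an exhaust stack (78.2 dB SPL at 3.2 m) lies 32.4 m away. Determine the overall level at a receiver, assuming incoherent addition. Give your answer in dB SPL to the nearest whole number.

Apply inverse-square spreading to bring every level to the receiver, then sum 10^(L/10).
milling machine: 95.8 − 20·log₁₀(6.6/3.2) = 95.8 − 6.29 = 89.51 dB SPL.
exhaust stack: 78.2 − 20·log₁₀(32.4/3.2) = 78.2 − 20.11 = 58.09 dB SPL.
Σ 10^(L/10) = 8.944e+08 → L_total = 10·log₁₀(8.944e+08) = 89.52 dB SPL.

90 dB SPL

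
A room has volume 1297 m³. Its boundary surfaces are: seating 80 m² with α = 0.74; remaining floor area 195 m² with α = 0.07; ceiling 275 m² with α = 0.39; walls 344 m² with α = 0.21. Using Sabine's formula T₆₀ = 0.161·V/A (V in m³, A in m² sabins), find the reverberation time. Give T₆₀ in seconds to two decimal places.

0.83 s

Summing Sᵢαᵢ: 80·0.74 + 195·0.07 + 275·0.39 + 344·0.21 = 252.34 m².
T₆₀ = 0.161·V/A = 0.161·1297/252.34 = 0.828 s.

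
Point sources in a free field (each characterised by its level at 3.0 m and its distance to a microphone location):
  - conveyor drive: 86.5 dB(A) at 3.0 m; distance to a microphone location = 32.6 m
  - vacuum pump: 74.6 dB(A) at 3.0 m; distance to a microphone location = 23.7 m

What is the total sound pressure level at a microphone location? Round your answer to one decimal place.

Apply inverse-square spreading to bring every level to the receiver, then sum 10^(L/10).
conveyor drive: 86.5 − 20·log₁₀(32.6/3.0) = 86.5 − 20.72 = 65.78 dB(A).
vacuum pump: 74.6 − 20·log₁₀(23.7/3.0) = 74.6 − 17.95 = 56.65 dB(A).
Σ 10^(L/10) = 4.245e+06 → L_total = 10·log₁₀(4.245e+06) = 66.28 dB(A).

66.3 dB(A)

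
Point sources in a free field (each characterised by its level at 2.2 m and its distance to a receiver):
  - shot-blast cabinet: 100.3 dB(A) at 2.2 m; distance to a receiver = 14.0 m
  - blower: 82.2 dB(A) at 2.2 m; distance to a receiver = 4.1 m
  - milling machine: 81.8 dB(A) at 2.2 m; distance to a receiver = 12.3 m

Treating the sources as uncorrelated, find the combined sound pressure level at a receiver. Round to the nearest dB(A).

85 dB(A)

Propagate each source to the receiver with L = L_ref − 20·log₁₀(r/r_ref), then add intensities.
shot-blast cabinet: 100.3 − 20·log₁₀(14.0/2.2) = 100.3 − 16.07 = 84.23 dB(A).
blower: 82.2 − 20·log₁₀(4.1/2.2) = 82.2 − 5.41 = 76.79 dB(A).
milling machine: 81.8 − 20·log₁₀(12.3/2.2) = 81.8 − 14.95 = 66.85 dB(A).
Σ 10^(L/10) = 3.172e+08 → L_total = 10·log₁₀(3.172e+08) = 85.01 dB(A).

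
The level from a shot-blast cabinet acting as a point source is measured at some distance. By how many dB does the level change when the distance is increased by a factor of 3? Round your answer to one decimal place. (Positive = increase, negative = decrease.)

-9.5 dB

With spherical spreading the level changes by −20·log₁₀(r₂/r₁).
ΔL = −20·log₁₀(3) = -9.54 dB.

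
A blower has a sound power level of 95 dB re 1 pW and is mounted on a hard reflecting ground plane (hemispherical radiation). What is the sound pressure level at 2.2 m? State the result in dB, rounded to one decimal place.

The power spreads over a hemisphere of area 2π·r², so L_p = L_w − 10·log₁₀(2π·r²).
2π·r² = 30.41 m², 10·log₁₀ of that is 14.830 dB.
L_p = 95 − 14.830 = 80.17 dB.

80.2 dB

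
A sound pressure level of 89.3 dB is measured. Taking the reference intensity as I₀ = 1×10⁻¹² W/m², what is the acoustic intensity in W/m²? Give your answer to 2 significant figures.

0.00085 W/m²

L = 10·log₁₀(I/I₀) ⇒ I = I₀·10^(L/10) = 10⁻¹² × 10^8.93.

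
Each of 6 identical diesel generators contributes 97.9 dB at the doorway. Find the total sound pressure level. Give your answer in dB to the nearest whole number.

With 6 equal, uncorrelated contributions the intensity is 6× that of one unit, giving a rise of 10·log₁₀ 6.
L_total = 97.9 + 10·log₁₀(6) = 97.9 + 7.782 = 105.68 dB.

106 dB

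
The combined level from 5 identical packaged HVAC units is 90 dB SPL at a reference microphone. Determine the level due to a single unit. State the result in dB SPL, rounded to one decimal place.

Dividing the total intensity by 5 lowers the level by 10·log₁₀ 5 = 6.990 dB: L₁ = 90 − 6.990.

83.0 dB SPL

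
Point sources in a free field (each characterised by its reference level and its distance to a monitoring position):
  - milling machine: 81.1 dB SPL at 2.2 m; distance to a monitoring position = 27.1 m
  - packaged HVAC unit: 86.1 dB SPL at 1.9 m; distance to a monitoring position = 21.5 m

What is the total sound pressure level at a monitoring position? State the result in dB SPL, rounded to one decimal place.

66.1 dB SPL

Propagate each source to the receiver with L = L_ref − 20·log₁₀(r/r_ref), then add intensities.
milling machine: 81.1 − 20·log₁₀(27.1/2.2) = 81.1 − 21.81 = 59.29 dB SPL.
packaged HVAC unit: 86.1 − 20·log₁₀(21.5/1.9) = 86.1 − 21.07 = 65.03 dB SPL.
Σ 10^(L/10) = 4.030e+06 → L_total = 10·log₁₀(4.030e+06) = 66.05 dB SPL.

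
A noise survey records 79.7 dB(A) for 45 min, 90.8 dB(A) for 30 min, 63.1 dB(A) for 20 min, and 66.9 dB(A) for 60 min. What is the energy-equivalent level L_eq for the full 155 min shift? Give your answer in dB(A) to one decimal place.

84.2 dB(A)

The energy average is taken in the linear domain: L_eq = 10·log₁₀[(Σ tᵢ·10^(Lᵢ/10))/T], T = 155 min.
Σ tᵢ·10^(Lᵢ/10) = 45·10^(79.7/10) + 30·10^(90.8/10) + 20·10^(63.1/10) + 60·10^(66.9/10) = 4.060e+10.
L_eq = 10·log₁₀(4.060e+10/155) = 84.18 dB(A).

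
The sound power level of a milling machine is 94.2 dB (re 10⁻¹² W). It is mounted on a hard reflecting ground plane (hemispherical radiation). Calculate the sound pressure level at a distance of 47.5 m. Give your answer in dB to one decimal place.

52.7 dB

L_p = L_w − 10·log₁₀(2π·r²) with r = 47.5 m.
2π·r² = 1.418e+04 m², 10·log₁₀ of that is 41.516 dB.
L_p = 94.2 − 41.516 = 52.68 dB.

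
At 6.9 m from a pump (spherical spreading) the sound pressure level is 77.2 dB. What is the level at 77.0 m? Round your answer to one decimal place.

56.2 dB

For a point source, L₂ = L₁ − 20·log₁₀(r₂/r₁).
L₂ = 77.2 − 20·log₁₀(77.0/6.9) = 77.2 − 20.953 = 56.25 dB.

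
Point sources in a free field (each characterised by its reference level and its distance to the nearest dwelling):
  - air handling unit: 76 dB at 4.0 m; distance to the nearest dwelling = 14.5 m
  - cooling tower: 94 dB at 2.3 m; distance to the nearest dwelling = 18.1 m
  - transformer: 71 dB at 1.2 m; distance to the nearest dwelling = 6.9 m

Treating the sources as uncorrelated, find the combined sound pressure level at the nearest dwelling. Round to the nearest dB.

First find each source's level at the receiver (point-source: −20·log₁₀(r/r_ref)), then combine on an intensity basis.
air handling unit: 76 − 20·log₁₀(14.5/4.0) = 76 − 11.19 = 64.81 dB.
cooling tower: 94 − 20·log₁₀(18.1/2.3) = 94 − 17.92 = 76.08 dB.
transformer: 71 − 20·log₁₀(6.9/1.2) = 71 − 15.19 = 55.81 dB.
Σ 10^(L/10) = 4.397e+07 → L_total = 10·log₁₀(4.397e+07) = 76.43 dB.

76 dB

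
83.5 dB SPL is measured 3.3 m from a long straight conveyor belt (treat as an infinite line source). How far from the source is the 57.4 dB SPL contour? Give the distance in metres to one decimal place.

1344.4 m

For a line source L₁ − L₂ = 10·log₁₀(r₂/r₁), so r₂ = r₁·10^((L₁−L₂)/10).
r₂ = 3.3·10^((83.5−57.4)/10) = 3.3·10^(26.1/10) = 1344.35 m.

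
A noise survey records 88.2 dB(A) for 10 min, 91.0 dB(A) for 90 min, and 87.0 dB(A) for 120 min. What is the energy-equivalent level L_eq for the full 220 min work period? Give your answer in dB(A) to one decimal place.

The energy average is taken in the linear domain: L_eq = 10·log₁₀[(Σ tᵢ·10^(Lᵢ/10))/T], T = 220 min.
Σ tᵢ·10^(Lᵢ/10) = 10·10^(88.2/10) + 90·10^(91.0/10) + 120·10^(87.0/10) = 1.801e+11.
L_eq = 10·log₁₀(1.801e+11/220) = 89.13 dB(A).

89.1 dB(A)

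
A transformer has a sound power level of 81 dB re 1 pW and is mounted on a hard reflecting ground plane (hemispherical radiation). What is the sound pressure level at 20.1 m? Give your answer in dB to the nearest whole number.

47 dB

The power spreads over a hemisphere of area 2π·r², so L_p = L_w − 10·log₁₀(2π·r²).
2π·r² = 2538 m², 10·log₁₀ of that is 34.046 dB.
L_p = 81 − 34.046 = 46.95 dB.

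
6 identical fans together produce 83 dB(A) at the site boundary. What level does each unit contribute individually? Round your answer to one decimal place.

75.2 dB(A)

Dividing the total intensity by 6 lowers the level by 10·log₁₀ 6 = 7.782 dB: L₁ = 83 − 7.782.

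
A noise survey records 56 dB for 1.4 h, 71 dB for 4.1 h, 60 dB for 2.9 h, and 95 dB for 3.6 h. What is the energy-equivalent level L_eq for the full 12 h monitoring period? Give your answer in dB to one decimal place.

L_eq = 10·log₁₀[(1/T)·Σ tᵢ·10^(Lᵢ/10)] with T = 12 h.
Σ tᵢ·10^(Lᵢ/10) = 1.4·10^(56/10) + 4.1·10^(71/10) + 2.9·10^(60/10) + 3.6·10^(95/10) = 1.144e+10.
L_eq = 10·log₁₀(1.144e+10/12) = 89.79 dB.

89.8 dB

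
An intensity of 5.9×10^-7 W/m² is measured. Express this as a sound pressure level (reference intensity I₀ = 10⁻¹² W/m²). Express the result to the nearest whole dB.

I/I₀ = 5.9×10^-7/10⁻¹² = 5.9×10^5, and L = 10·log₁₀(I/I₀).
L = 10·(0.7709 + 5) = 57.71 dB.

58 dB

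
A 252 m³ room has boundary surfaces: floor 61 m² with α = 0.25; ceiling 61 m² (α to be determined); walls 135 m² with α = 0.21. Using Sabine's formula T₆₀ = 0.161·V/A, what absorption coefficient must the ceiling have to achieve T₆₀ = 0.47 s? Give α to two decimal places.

0.70

A = 0.161·V/T₆₀ = 0.161·252/0.47 = 86.32 m² sabins.
Absorption from the other surfaces = 61·0.25 + 135·0.21 = 43.60 m², so the ceiling must supply 42.72 m² over 61 m².
α = 42.72/61 = 0.700.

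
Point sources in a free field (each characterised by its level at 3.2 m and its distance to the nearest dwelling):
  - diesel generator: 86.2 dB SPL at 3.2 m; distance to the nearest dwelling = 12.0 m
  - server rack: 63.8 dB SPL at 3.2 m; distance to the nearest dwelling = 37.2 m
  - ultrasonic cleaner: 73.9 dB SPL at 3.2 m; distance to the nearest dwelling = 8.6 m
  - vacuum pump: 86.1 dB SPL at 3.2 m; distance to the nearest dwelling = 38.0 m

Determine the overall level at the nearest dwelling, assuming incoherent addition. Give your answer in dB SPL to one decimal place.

Propagate each source to the receiver with L = L_ref − 20·log₁₀(r/r_ref), then add intensities.
diesel generator: 86.2 − 20·log₁₀(12.0/3.2) = 86.2 − 11.48 = 74.72 dB SPL.
server rack: 63.8 − 20·log₁₀(37.2/3.2) = 63.8 − 21.31 = 42.49 dB SPL.
ultrasonic cleaner: 73.9 − 20·log₁₀(8.6/3.2) = 73.9 − 8.59 = 65.31 dB SPL.
vacuum pump: 86.1 − 20·log₁₀(38.0/3.2) = 86.1 − 21.49 = 64.61 dB SPL.
Σ 10^(L/10) = 3.595e+07 → L_total = 10·log₁₀(3.595e+07) = 75.56 dB SPL.

75.6 dB SPL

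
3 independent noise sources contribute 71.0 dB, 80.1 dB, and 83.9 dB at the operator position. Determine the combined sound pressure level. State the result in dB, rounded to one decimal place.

Incoherent sources combine by intensity addition: L_total = 10·log₁₀(Σ 10^(L_i/10)).
Σ 10^(L/10) = 10^(71.0/10) + 10^(80.1/10) + 10^(83.9/10) = 3.604e+08.
L_total = 10·log₁₀(3.604e+08) = 85.57 dB.

85.6 dB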